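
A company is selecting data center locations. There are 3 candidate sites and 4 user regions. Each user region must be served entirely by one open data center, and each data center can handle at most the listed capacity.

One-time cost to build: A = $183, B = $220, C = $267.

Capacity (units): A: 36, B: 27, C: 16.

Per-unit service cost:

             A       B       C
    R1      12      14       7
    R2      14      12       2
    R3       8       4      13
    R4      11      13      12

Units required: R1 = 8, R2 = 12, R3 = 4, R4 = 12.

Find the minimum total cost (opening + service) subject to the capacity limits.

Minimum total cost: 611

Open {A}: R1→A 12·8=96, R2→A 14·12=168, R3→A 8·4=32, R4→A 11·12=132.
Loads: A carries 36/36. Service 428; fixed 183; total 611.
Next best feasible plan costs 734.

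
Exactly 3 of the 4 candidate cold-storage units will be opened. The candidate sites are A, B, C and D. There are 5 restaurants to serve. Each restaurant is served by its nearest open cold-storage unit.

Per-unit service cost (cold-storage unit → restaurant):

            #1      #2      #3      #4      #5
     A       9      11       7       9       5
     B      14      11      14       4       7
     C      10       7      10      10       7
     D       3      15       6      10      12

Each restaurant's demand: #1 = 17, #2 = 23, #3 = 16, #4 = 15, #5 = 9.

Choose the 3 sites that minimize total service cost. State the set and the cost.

With exactly 3 open, each restaurant uses its cheapest among the chosen.
{B, C, D}: #1→D 3·17=51, #2→C 7·23=161, #3→D 6·16=96, #4→B 4·15=60, #5→B 7·9=63. Service cost 431.
{A, C, D}: service cost 488
{A, B, D}: service cost 505
Among all 4 size-3 choices, {B, C, D} is lowest.

Choose B, C and D; total service cost 431.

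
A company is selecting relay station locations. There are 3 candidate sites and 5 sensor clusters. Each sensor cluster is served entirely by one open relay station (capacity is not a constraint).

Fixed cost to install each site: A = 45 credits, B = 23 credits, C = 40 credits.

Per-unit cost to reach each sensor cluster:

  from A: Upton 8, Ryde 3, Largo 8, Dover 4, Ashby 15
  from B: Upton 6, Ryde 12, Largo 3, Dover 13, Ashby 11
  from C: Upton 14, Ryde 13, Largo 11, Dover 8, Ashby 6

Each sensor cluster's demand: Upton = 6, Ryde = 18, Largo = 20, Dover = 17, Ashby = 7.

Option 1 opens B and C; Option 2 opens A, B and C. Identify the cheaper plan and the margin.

Option 1: {B, C}: Upton→B 6·6=36, Ryde→B 12·18=216, Largo→B 3·20=60, Dover→C 8·17=136, Ashby→C 6·7=42. Service 490; fixed 63; total 553.
Option 2: {A, B, C}: Upton→B 6·6=36, Ryde→A 3·18=54, Largo→B 3·20=60, Dover→A 4·17=68, Ashby→C 6·7=42. Service 260; fixed 108; total 368.
Difference: |553 − 368| = 185.

Option 2 is cheaper by 185.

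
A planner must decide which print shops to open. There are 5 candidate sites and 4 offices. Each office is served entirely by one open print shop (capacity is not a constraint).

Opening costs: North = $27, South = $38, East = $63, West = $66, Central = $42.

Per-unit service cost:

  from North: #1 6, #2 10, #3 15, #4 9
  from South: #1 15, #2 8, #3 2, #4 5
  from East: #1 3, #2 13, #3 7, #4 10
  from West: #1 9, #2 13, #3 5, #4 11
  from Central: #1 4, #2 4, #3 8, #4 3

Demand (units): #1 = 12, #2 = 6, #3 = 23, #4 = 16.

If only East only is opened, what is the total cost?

Total cost: 498

Each office is assigned to its cheapest site among the open ones.
{East}: #1→East 3·12=36, #2→East 13·6=78, #3→East 7·23=161, #4→East 10·16=160. Service 435; fixed 63; total 498.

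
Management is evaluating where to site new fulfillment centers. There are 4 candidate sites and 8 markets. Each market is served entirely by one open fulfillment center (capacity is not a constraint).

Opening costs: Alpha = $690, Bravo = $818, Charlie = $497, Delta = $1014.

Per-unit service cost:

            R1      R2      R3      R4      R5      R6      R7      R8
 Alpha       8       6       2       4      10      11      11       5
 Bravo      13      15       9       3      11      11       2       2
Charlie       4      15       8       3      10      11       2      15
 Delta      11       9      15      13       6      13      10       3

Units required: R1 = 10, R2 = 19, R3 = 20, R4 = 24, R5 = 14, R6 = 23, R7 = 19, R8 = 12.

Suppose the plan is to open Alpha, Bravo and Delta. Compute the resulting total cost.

Each market is assigned to its cheapest site among the open ones.
{Alpha, Bravo, Delta}: R1→Alpha 8·10=80, R2→Alpha 6·19=114, R3→Alpha 2·20=40, R4→Bravo 3·24=72, R5→Delta 6·14=84, R6→Alpha 11·23=253, R7→Bravo 2·19=38, R8→Bravo 2·12=24. Service 705; fixed 2522; total 3227.

Total cost: 3227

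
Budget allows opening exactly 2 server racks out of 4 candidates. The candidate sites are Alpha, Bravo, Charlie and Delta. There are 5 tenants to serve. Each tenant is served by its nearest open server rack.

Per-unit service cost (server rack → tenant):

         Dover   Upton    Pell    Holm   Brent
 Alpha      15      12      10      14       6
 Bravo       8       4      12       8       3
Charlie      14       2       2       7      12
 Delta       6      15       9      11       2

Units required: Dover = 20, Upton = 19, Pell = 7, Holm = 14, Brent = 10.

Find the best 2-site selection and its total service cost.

Choose Charlie and Delta; total service cost 290.

With exactly 2 open, each tenant uses its cheapest among the chosen.
{Charlie, Delta}: Dover→Delta 6·20=120, Upton→Charlie 2·19=38, Pell→Charlie 2·7=14, Holm→Charlie 7·14=98, Brent→Delta 2·10=20. Service cost 290.
{Bravo, Charlie}: service cost 340
{Bravo, Delta}: service cost 391
Among all 6 size-2 choices, {Charlie, Delta} is lowest.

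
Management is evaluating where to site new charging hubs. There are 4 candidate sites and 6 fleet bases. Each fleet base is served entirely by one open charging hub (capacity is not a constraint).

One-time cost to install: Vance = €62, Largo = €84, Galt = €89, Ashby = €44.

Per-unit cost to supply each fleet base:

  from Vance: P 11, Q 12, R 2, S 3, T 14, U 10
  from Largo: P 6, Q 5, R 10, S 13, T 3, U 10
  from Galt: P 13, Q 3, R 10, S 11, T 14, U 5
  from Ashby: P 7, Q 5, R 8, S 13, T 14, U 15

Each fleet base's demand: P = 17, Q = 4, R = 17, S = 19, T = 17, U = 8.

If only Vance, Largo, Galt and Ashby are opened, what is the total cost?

Each fleet base is assigned to its cheapest site among the open ones.
{Vance, Largo, Galt, Ashby}: P→Largo 6·17=102, Q→Galt 3·4=12, R→Vance 2·17=34, S→Vance 3·19=57, T→Largo 3·17=51, U→Galt 5·8=40. Service 296; fixed 279; total 575.

Total cost: 575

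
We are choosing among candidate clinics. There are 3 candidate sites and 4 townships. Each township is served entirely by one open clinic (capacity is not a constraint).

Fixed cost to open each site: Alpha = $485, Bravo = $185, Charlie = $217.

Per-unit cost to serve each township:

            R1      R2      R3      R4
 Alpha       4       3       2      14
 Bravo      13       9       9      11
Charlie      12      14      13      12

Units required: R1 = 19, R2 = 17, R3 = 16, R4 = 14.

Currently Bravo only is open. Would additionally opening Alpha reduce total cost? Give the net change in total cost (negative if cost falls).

No — net change +100 (cost rises by 100).

Current service cost with {Bravo}: 698.
Adding Alpha: each township re-picks its cheapest; new service cost 313, saving 385.
Extra fixed cost: 485. Net change = 485 − 385 = 100.
(Totals: 883 → 983.)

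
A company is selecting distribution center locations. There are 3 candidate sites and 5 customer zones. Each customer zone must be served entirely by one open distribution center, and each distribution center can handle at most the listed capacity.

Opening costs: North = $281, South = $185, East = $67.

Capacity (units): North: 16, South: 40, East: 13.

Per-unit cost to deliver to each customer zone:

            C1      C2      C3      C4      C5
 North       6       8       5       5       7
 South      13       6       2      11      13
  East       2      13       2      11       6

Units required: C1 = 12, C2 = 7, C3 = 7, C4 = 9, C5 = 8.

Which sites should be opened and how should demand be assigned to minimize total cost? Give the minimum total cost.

Minimum total cost: 535

Open {South, East}: C1→East 2·12=24, C2→South 6·7=42, C3→South 2·7=14, C4→South 11·9=99, C5→South 13·8=104.
Loads: South carries 31/40, East carries 12/13. Service 283; fixed 252; total 535.
Next best feasible plan costs 611.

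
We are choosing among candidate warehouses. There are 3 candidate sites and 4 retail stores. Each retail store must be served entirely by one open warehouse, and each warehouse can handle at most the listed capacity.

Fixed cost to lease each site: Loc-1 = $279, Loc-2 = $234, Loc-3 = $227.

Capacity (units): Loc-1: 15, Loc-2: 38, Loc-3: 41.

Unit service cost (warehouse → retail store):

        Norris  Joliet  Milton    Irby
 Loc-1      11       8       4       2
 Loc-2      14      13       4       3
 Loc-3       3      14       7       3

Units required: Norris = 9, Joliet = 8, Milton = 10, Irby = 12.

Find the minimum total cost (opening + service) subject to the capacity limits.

Minimum total cost: 472

Open {Loc-3}: Norris→Loc-3 3·9=27, Joliet→Loc-3 14·8=112, Milton→Loc-3 7·10=70, Irby→Loc-3 3·12=36.
Loads: Loc-3 carries 39/41. Service 245; fixed 227; total 472.
Next best feasible plan costs 668.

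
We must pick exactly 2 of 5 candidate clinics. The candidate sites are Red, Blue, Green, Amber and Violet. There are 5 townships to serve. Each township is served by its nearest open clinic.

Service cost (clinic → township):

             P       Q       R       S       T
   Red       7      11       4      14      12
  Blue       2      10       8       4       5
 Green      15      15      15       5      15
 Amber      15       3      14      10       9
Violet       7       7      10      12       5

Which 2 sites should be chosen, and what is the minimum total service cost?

With exactly 2 open, each township uses its cheapest among the chosen.
{Blue, Amber}: P→Blue 2, Q→Amber 3, R→Blue 8, S→Blue 4, T→Blue 5. Service cost 22.
{Red, Blue}: service cost 25
{Blue, Violet}: service cost 26
Among all 10 size-2 choices, {Blue, Amber} is lowest.

Choose Blue and Amber; total service cost 22.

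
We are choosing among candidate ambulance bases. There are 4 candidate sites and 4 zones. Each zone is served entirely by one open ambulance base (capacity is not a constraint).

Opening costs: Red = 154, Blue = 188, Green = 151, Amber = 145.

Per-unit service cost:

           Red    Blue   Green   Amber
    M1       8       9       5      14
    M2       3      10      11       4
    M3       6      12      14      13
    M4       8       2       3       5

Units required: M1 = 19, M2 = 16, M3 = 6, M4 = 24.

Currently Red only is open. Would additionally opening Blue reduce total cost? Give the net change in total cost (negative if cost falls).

No — net change +44 (cost rises by 44).

Current service cost with {Red}: 428.
Adding Blue: each zone re-picks its cheapest; new service cost 284, saving 144.
Extra fixed cost: 188. Net change = 188 − 144 = 44.
(Totals: 582 → 626.)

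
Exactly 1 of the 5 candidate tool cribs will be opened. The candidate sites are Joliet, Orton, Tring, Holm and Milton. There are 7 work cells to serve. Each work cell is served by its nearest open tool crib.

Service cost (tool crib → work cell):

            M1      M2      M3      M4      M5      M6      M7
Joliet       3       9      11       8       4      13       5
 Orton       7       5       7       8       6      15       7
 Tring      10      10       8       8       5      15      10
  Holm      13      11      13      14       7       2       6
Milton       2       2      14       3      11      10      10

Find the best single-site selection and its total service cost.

With exactly 1 open, each work cell uses its cheapest among the chosen.
{Milton}: M1→Milton 2, M2→Milton 2, M3→Milton 14, M4→Milton 3, M5→Milton 11, M6→Milton 10, M7→Milton 10. Service cost 52.
{Joliet}: service cost 53
{Orton}: service cost 55
Among all 5 size-1 choices, {Milton} is lowest.

Choose Milton only; total service cost 52.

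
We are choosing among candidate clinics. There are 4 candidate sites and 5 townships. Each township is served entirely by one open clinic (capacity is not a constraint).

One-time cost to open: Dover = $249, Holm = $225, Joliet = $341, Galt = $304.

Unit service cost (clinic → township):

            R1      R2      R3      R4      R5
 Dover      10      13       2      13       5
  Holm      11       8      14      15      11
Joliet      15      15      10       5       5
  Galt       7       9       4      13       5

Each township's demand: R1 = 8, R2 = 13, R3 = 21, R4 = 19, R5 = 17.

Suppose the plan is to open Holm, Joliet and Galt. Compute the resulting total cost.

Each township is assigned to its cheapest site among the open ones.
{Holm, Joliet, Galt}: R1→Galt 7·8=56, R2→Holm 8·13=104, R3→Galt 4·21=84, R4→Joliet 5·19=95, R5→Joliet 5·17=85. Service 424; fixed 870; total 1294.

Total cost: 1294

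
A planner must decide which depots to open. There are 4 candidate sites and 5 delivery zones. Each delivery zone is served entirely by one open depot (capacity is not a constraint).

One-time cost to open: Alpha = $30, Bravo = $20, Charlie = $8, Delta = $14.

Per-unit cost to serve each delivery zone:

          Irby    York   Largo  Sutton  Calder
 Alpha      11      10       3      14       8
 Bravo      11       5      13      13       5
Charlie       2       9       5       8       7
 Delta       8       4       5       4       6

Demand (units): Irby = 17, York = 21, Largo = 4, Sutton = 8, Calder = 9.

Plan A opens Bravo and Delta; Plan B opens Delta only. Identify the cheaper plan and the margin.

Plan B is cheaper by 11.

Plan A: {Bravo, Delta}: Irby→Delta 8·17=136, York→Delta 4·21=84, Largo→Delta 5·4=20, Sutton→Delta 4·8=32, Calder→Bravo 5·9=45. Service 317; fixed 34; total 351.
Plan B: {Delta}: Irby→Delta 8·17=136, York→Delta 4·21=84, Largo→Delta 5·4=20, Sutton→Delta 4·8=32, Calder→Delta 6·9=54. Service 326; fixed 14; total 340.
Difference: |351 − 340| = 11.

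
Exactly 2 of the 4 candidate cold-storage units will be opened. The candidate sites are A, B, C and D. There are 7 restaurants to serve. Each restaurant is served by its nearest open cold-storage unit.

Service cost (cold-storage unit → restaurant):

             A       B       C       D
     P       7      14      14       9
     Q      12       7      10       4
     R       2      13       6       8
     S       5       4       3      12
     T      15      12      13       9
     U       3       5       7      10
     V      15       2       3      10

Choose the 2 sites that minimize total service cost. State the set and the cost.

Choose A and B; total service cost 37.

With exactly 2 open, each restaurant uses its cheapest among the chosen.
{A, B}: P→A 7, Q→B 7, R→A 2, S→B 4, T→B 12, U→A 3, V→B 2. Service cost 37.
{A, D}: service cost 40
{A, C}: service cost 41
Among all 6 size-2 choices, {A, B} is lowest.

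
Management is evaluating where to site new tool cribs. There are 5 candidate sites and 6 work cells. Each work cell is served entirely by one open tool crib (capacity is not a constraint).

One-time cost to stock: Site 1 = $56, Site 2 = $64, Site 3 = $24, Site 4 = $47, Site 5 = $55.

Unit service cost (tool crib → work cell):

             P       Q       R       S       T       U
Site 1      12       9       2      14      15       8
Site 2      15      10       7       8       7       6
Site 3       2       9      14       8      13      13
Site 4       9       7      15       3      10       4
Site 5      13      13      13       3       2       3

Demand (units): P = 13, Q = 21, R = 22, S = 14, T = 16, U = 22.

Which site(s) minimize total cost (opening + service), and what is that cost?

For any fixed open set, each work cell goes to its cheapest open site; total = fixed + service.
{Site 1, Site 3, Site 5}: P→Site 3 2·13=26, Q→Site 1 9·21=189, R→Site 1 2·22=44, S→Site 5 3·14=42, T→Site 5 2·16=32, U→Site 5 3·22=66. Service 399; fixed 135; total 534.
{Site 1, Site 3, Site 4, Site 5}: P→Site 3 2·13=26, Q→Site 4 7·21=147, R→Site 1 2·22=44, S→Site 4 3·14=42, T→Site 5 2·16=32, U→Site 5 3·22=66. Service 357; fixed 182; total 539.
{Site 1, Site 2, Site 3, Site 5}: service 399 + fixed 199 = 598
{Site 1, Site 2, Site 3, Site 4, Site 5}: service 357 + fixed 246 = 603
No other subset beats 534.

Open Site 1, Site 3 and Site 5; minimum total cost 534.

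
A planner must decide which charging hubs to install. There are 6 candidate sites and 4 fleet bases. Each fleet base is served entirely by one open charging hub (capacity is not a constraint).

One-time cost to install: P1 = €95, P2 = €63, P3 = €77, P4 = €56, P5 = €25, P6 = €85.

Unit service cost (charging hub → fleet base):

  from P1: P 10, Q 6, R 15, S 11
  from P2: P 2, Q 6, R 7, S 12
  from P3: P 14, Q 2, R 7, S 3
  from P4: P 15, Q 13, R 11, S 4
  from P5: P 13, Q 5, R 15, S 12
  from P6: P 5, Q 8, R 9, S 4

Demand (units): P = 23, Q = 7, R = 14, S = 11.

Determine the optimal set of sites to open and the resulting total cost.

Open P2 and P3; minimum total cost 331.

For any fixed open set, each fleet base goes to its cheapest open site; total = fixed + service.
{P2, P3}: P→P2 2·23=46, Q→P3 2·7=14, R→P2 7·14=98, S→P3 3·11=33. Service 191; fixed 140; total 331.
{P2, P4}: service 230 + fixed 119 = 349
{P2, P3, P5}: service 191 + fixed 165 = 356
{P1, P2, P3, P4, P5, P6}: P→P2 2·23=46, Q→P3 2·7=14, R→P2 7·14=98, S→P3 3·11=33. Service 191; fixed 401; total 592.
No other subset beats 331.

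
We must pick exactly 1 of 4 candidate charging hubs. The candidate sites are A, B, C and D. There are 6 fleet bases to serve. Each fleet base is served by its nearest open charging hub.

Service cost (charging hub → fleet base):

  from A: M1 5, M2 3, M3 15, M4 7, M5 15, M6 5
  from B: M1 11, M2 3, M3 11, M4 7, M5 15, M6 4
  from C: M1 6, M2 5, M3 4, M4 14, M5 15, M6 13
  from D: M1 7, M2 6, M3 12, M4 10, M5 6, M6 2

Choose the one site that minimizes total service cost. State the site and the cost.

With exactly 1 open, each fleet base uses its cheapest among the chosen.
{D}: M1→D 7, M2→D 6, M3→D 12, M4→D 10, M5→D 6, M6→D 2. Service cost 43.
{A}: service cost 50
{B}: service cost 51
Among all 4 size-1 choices, {D} is lowest.

Choose D only; total service cost 43.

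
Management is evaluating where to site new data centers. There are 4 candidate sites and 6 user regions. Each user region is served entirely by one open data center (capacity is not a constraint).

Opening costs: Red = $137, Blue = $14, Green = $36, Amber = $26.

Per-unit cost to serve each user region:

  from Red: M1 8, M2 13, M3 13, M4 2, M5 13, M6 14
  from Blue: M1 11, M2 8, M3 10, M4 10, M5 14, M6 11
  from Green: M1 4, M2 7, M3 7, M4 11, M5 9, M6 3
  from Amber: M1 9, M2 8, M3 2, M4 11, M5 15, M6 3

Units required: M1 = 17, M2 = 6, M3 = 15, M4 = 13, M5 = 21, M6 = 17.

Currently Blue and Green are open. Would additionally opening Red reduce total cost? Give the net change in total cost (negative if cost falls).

Current service cost with {Blue, Green}: 585.
Adding Red: each user region re-picks its cheapest; new service cost 481, saving 104.
Extra fixed cost: 137. Net change = 137 − 104 = 33.
(Totals: 635 → 668.)

No — net change +33 (cost rises by 33).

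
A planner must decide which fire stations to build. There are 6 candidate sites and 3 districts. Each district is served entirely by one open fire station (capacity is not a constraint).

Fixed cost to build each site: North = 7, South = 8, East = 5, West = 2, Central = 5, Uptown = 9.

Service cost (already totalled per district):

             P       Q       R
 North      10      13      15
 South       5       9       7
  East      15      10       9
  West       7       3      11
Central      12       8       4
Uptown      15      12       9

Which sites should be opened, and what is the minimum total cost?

For any fixed open set, each district goes to its cheapest open site; total = fixed + service.
{West, Central}: P→West 7, Q→West 3, R→Central 4. Service 14; fixed 7; total 21.
{West}: P→West 7, Q→West 3, R→West 11. Service 21; fixed 2; total 23.
{South, West}: service 15 + fixed 10 = 25
{North, South, East, West, Central, Uptown}: service 12 + fixed 36 = 48
No other subset beats 21.

Open West and Central; minimum total cost 21.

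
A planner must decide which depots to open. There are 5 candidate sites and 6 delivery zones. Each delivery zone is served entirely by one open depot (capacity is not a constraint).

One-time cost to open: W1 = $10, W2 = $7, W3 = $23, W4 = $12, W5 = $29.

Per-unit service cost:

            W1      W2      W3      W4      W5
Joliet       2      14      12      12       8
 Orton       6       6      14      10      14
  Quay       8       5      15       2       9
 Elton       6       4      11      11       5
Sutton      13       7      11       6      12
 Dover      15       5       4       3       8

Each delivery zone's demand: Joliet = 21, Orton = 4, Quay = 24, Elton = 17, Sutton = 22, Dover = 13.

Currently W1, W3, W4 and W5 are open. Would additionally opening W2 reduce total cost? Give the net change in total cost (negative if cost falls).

Yes — net change −10 (cost falls by 10).

Current service cost with {W1, W3, W4, W5}: 370.
Adding W2: each delivery zone re-picks its cheapest; new service cost 353, saving 17.
Extra fixed cost: 7. Net change = 7 − 17 = -10.
(Totals: 444 → 434.)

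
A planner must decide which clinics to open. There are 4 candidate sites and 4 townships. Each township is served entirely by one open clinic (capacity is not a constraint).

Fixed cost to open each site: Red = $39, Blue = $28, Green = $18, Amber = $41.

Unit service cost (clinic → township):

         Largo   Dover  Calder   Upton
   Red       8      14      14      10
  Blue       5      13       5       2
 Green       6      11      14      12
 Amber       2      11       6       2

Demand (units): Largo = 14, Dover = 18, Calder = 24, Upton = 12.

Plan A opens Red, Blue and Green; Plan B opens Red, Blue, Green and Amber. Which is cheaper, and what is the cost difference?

Plan A: {Red, Blue, Green}: Largo→Blue 5·14=70, Dover→Green 11·18=198, Calder→Blue 5·24=120, Upton→Blue 2·12=24. Service 412; fixed 85; total 497.
Plan B: {Red, Blue, Green, Amber}: Largo→Amber 2·14=28, Dover→Green 11·18=198, Calder→Blue 5·24=120, Upton→Blue 2·12=24. Service 370; fixed 126; total 496.
Difference: |497 − 496| = 1.

Plan B is cheaper by 1.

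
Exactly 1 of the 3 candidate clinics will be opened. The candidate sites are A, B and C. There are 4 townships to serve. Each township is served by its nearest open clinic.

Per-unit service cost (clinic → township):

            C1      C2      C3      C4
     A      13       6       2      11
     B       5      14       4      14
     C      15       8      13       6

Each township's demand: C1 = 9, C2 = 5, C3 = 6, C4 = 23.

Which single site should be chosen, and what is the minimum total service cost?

Choose C only; total service cost 391.

With exactly 1 open, each township uses its cheapest among the chosen.
{C}: C1→C 15·9=135, C2→C 8·5=40, C3→C 13·6=78, C4→C 6·23=138. Service cost 391.
{A}: service cost 412
{B}: service cost 461
Among all 3 size-1 choices, {C} is lowest.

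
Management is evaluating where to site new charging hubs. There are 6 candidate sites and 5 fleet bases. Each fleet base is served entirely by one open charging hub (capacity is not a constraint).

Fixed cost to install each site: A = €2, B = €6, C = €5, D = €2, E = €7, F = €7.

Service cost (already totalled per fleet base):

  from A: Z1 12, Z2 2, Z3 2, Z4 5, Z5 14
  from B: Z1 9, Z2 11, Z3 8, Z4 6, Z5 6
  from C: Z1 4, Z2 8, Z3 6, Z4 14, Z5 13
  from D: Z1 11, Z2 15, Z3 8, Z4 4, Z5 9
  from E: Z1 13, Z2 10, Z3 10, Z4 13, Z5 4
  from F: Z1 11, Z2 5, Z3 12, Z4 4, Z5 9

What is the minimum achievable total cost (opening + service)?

Minimum total cost: 30

For any fixed open set, each fleet base goes to its cheapest open site; total = fixed + service.
{A, C, D}: Z1→C 4, Z2→A 2, Z3→A 2, Z4→D 4, Z5→D 9. Service 21; fixed 9; total 30.
{A, C, E}: Z1→C 4, Z2→A 2, Z3→A 2, Z4→A 5, Z5→E 4. Service 17; fixed 14; total 31.
{A, B}: Z1→B 9, Z2→A 2, Z3→A 2, Z4→A 5, Z5→B 6. Service 24; fixed 8; total 32.
{A, B, C, D, E, F}: service 16 + fixed 29 = 45
No other subset beats 30.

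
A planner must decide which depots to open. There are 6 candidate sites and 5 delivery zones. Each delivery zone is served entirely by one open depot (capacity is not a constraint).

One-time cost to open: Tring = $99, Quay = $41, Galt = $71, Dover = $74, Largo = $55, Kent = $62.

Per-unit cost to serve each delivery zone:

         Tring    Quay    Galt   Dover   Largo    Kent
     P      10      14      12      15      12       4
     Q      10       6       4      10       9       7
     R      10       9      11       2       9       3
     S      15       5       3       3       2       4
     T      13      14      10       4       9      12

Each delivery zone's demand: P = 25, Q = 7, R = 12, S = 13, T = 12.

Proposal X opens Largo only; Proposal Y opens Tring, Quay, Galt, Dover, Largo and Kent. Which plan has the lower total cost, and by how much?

Proposal Y is cheaper by 32.

Proposal X: {Largo}: P→Largo 12·25=300, Q→Largo 9·7=63, R→Largo 9·12=108, S→Largo 2·13=26, T→Largo 9·12=108. Service 605; fixed 55; total 660.
Proposal Y: {Tring, Quay, Galt, Dover, Largo, Kent}: P→Kent 4·25=100, Q→Galt 4·7=28, R→Dover 2·12=24, S→Largo 2·13=26, T→Dover 4·12=48. Service 226; fixed 402; total 628.
Difference: |660 − 628| = 32.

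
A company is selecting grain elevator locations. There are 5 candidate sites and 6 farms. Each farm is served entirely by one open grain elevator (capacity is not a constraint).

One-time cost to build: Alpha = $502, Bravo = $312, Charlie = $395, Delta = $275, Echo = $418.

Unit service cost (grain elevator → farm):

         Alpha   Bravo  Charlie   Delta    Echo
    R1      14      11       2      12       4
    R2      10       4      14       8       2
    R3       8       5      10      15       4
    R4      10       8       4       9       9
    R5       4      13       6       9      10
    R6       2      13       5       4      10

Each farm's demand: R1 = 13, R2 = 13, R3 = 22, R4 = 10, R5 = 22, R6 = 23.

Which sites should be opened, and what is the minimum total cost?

Open Charlie only; minimum total cost 1110.

For any fixed open set, each farm goes to its cheapest open site; total = fixed + service.
{Charlie}: R1→Charlie 2·13=26, R2→Charlie 14·13=182, R3→Charlie 10·22=220, R4→Charlie 4·10=40, R5→Charlie 6·22=132, R6→Charlie 5·23=115. Service 715; fixed 395; total 1110.
{Echo}: service 706 + fixed 418 = 1124
{Bravo, Charlie}: R1→Charlie 2·13=26, R2→Bravo 4·13=52, R3→Bravo 5·22=110, R4→Charlie 4·10=40, R5→Charlie 6·22=132, R6→Charlie 5·23=115. Service 475; fixed 707; total 1182.
{Alpha, Bravo, Charlie, Delta, Echo}: service 314 + fixed 1902 = 2216
No other subset beats 1110.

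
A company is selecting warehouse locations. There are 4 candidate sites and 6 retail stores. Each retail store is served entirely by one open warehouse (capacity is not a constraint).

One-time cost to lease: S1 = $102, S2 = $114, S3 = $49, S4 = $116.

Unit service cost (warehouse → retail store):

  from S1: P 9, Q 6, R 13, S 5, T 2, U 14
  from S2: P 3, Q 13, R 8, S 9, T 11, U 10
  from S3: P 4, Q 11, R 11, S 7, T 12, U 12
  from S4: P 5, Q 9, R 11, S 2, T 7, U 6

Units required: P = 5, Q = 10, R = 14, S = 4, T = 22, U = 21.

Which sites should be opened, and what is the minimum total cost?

For any fixed open set, each retail store goes to its cheapest open site; total = fixed + service.
{S1, S4}: P→S4 5·5=25, Q→S1 6·10=60, R→S4 11·14=154, S→S4 2·4=8, T→S1 2·22=44, U→S4 6·21=126. Service 417; fixed 218; total 635.
{S4}: P→S4 5·5=25, Q→S4 9·10=90, R→S4 11·14=154, S→S4 2·4=8, T→S4 7·22=154, U→S4 6·21=126. Service 557; fixed 116; total 673.
{S1, S2}: service 461 + fixed 216 = 677
{S1, S2, S3, S4}: service 365 + fixed 381 = 746
No other subset beats 635.

Open S1 and S4; minimum total cost 635.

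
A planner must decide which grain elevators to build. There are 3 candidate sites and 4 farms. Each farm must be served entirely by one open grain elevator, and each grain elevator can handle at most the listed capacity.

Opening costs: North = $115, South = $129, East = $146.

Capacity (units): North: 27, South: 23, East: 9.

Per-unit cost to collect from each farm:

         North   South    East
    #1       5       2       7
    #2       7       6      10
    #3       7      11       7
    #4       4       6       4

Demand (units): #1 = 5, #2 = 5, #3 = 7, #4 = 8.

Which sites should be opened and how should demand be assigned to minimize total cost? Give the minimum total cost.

Open {North}: #1→North 5·5=25, #2→North 7·5=35, #3→North 7·7=49, #4→North 4·8=32.
Loads: North carries 25/27. Service 141; fixed 115; total 256.
Next best feasible plan costs 365.

Minimum total cost: 256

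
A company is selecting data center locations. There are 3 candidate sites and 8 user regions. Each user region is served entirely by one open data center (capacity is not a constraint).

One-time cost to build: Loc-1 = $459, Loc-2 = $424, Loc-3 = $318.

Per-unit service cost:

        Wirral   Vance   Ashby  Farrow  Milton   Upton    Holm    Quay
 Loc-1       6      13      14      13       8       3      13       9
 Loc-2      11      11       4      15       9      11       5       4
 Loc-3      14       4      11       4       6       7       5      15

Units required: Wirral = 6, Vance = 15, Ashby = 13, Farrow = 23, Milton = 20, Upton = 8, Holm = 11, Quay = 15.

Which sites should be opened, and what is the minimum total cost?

Open Loc-3 only; minimum total cost 1153.

For any fixed open set, each user region goes to its cheapest open site; total = fixed + service.
{Loc-3}: Wirral→Loc-3 14·6=84, Vance→Loc-3 4·15=60, Ashby→Loc-3 11·13=143, Farrow→Loc-3 4·23=92, Milton→Loc-3 6·20=120, Upton→Loc-3 7·8=56, Holm→Loc-3 5·11=55, Quay→Loc-3 15·15=225. Service 835; fixed 318; total 1153.
{Loc-2, Loc-3}: Wirral→Loc-2 11·6=66, Vance→Loc-3 4·15=60, Ashby→Loc-2 4·13=52, Farrow→Loc-3 4·23=92, Milton→Loc-3 6·20=120, Upton→Loc-3 7·8=56, Holm→Loc-2 5·11=55, Quay→Loc-2 4·15=60. Service 561; fixed 742; total 1303.
{Loc-2}: Wirral→Loc-2 11·6=66, Vance→Loc-2 11·15=165, Ashby→Loc-2 4·13=52, Farrow→Loc-2 15·23=345, Milton→Loc-2 9·20=180, Upton→Loc-2 11·8=88, Holm→Loc-2 5·11=55, Quay→Loc-2 4·15=60. Service 1011; fixed 424; total 1435.
{Loc-1, Loc-2, Loc-3}: Wirral→Loc-1 6·6=36, Vance→Loc-3 4·15=60, Ashby→Loc-2 4·13=52, Farrow→Loc-3 4·23=92, Milton→Loc-3 6·20=120, Upton→Loc-1 3·8=24, Holm→Loc-2 5·11=55, Quay→Loc-2 4·15=60. Service 499; fixed 1201; total 1700.
No other subset beats 1153.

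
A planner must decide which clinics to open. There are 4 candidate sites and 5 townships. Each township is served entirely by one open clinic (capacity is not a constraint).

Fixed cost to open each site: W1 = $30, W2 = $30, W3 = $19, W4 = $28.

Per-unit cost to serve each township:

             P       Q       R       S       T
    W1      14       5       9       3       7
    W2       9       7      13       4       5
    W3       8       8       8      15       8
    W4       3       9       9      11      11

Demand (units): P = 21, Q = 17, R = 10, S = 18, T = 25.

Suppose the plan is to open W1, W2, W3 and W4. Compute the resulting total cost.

Total cost: 514

Each township is assigned to its cheapest site among the open ones.
{W1, W2, W3, W4}: P→W4 3·21=63, Q→W1 5·17=85, R→W3 8·10=80, S→W1 3·18=54, T→W2 5·25=125. Service 407; fixed 107; total 514.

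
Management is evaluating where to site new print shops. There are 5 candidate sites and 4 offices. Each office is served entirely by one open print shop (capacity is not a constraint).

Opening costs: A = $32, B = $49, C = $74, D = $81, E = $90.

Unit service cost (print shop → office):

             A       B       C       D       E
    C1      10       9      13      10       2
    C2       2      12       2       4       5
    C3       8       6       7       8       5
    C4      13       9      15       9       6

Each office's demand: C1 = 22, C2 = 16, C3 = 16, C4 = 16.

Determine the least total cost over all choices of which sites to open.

For any fixed open set, each office goes to its cheapest open site; total = fixed + service.
{A, E}: C1→E 2·22=44, C2→A 2·16=32, C3→E 5·16=80, C4→E 6·16=96. Service 252; fixed 122; total 374.
{E}: service 300 + fixed 90 = 390
{C, E}: service 252 + fixed 164 = 416
{A, B, C, D, E}: service 252 + fixed 326 = 578
No other subset beats 374.

Minimum total cost: 374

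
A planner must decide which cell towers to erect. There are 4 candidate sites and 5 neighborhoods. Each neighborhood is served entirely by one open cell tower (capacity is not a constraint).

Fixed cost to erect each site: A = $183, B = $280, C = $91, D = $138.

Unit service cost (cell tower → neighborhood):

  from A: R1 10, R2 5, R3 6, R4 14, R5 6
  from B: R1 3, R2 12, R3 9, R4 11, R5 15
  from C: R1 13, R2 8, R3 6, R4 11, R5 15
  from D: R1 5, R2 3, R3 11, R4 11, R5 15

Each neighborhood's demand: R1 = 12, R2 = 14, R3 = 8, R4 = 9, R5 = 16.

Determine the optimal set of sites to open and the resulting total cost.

For any fixed open set, each neighborhood goes to its cheapest open site; total = fixed + service.
{A}: R1→A 10·12=120, R2→A 5·14=70, R3→A 6·8=48, R4→A 14·9=126, R5→A 6·16=96. Service 460; fixed 183; total 643.
{A, D}: service 345 + fixed 321 = 666
{D}: service 529 + fixed 138 = 667
{A, B, C, D}: R1→B 3·12=36, R2→D 3·14=42, R3→A 6·8=48, R4→B 11·9=99, R5→A 6·16=96. Service 321; fixed 692; total 1013.
No other subset beats 643.

Open A only; minimum total cost 643.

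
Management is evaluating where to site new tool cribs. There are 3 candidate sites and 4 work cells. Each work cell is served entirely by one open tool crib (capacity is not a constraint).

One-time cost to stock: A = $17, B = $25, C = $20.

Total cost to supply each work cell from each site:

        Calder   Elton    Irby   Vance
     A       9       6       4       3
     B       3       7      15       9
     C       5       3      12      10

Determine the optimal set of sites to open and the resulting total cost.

Open A only; minimum total cost 39.

For any fixed open set, each work cell goes to its cheapest open site; total = fixed + service.
{A}: Calder→A 9, Elton→A 6, Irby→A 4, Vance→A 3. Service 22; fixed 17; total 39.
{C}: service 30 + fixed 20 = 50
{A, C}: Calder→C 5, Elton→C 3, Irby→A 4, Vance→A 3. Service 15; fixed 37; total 52.
{A, B, C}: service 13 + fixed 62 = 75
No other subset beats 39.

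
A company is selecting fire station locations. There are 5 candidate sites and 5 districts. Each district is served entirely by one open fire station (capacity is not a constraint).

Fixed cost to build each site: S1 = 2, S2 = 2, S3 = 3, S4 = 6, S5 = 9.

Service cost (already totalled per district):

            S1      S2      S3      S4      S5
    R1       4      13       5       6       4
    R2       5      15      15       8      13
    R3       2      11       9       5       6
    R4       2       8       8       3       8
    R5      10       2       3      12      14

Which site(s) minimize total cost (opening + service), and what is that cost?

For any fixed open set, each district goes to its cheapest open site; total = fixed + service.
{S1, S2}: R1→S1 4, R2→S1 5, R3→S1 2, R4→S1 2, R5→S2 2. Service 15; fixed 4; total 19.
{S1, S3}: service 16 + fixed 5 = 21
{S1, S2, S3}: service 15 + fixed 7 = 22
{S1, S2, S3, S4, S5}: R1→S1 4, R2→S1 5, R3→S1 2, R4→S1 2, R5→S2 2. Service 15; fixed 22; total 37.
No other subset beats 19.

Open S1 and S2; minimum total cost 19.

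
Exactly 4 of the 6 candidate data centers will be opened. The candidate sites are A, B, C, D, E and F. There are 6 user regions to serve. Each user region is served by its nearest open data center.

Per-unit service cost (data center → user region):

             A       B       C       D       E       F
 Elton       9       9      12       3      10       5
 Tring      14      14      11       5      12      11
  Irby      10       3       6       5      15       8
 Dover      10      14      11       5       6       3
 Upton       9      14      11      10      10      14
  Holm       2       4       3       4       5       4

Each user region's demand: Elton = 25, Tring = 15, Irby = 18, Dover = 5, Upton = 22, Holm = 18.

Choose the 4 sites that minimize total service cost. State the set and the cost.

With exactly 4 open, each user region uses its cheapest among the chosen.
{A, B, D, F}: Elton→D 3·25=75, Tring→D 5·15=75, Irby→B 3·18=54, Dover→F 3·5=15, Upton→A 9·22=198, Holm→A 2·18=36. Service cost 453.
{A, B, C, D}: service cost 463
{A, B, D, E}: service cost 463
Among all 15 size-4 choices, {A, B, D, F} is lowest.

Choose A, B, D and F; total service cost 453.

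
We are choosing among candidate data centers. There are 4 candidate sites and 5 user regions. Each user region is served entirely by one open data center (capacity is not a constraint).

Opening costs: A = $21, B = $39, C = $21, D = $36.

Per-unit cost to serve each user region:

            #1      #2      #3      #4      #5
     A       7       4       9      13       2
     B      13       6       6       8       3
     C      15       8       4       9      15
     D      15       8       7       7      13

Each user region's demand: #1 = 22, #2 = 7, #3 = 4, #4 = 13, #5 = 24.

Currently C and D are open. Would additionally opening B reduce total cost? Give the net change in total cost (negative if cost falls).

Yes — net change −259 (cost falls by 259).

Current service cost with {C, D}: 805.
Adding B: each user region re-picks its cheapest; new service cost 507, saving 298.
Extra fixed cost: 39. Net change = 39 − 298 = -259.
(Totals: 862 → 603.)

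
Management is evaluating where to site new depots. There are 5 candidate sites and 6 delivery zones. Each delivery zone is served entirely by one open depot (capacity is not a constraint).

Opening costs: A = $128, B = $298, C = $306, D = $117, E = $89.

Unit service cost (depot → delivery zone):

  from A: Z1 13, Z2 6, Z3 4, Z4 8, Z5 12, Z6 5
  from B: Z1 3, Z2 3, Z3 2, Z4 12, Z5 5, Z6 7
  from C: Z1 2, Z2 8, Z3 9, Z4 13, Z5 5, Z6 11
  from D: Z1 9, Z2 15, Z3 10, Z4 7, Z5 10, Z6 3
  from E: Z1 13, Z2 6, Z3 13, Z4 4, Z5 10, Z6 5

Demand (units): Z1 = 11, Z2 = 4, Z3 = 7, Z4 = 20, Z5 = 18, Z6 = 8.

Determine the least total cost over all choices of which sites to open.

Minimum total cost: 647

For any fixed open set, each delivery zone goes to its cheapest open site; total = fixed + service.
{E}: Z1→E 13·11=143, Z2→E 6·4=24, Z3→E 13·7=91, Z4→E 4·20=80, Z5→E 10·18=180, Z6→E 5·8=40. Service 558; fixed 89; total 647.
{B, E}: service 269 + fixed 387 = 656
{D, E}: service 477 + fixed 206 = 683
{A, B, C, D, E}: service 242 + fixed 938 = 1180
No other subset beats 647.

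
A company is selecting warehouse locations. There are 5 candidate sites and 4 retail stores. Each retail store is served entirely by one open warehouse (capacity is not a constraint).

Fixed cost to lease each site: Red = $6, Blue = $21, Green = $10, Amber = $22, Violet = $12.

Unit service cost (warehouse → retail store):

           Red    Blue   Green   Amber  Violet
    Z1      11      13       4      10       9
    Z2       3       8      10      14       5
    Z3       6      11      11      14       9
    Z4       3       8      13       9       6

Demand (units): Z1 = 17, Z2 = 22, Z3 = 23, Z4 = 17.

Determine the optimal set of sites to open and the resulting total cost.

Open Red and Green; minimum total cost 339.

For any fixed open set, each retail store goes to its cheapest open site; total = fixed + service.
{Red, Green}: Z1→Green 4·17=68, Z2→Red 3·22=66, Z3→Red 6·23=138, Z4→Red 3·17=51. Service 323; fixed 16; total 339.
{Red, Green, Violet}: Z1→Green 4·17=68, Z2→Red 3·22=66, Z3→Red 6·23=138, Z4→Red 3·17=51. Service 323; fixed 28; total 351.
{Red, Blue, Green}: service 323 + fixed 37 = 360
{Red, Blue, Green, Amber, Violet}: Z1→Green 4·17=68, Z2→Red 3·22=66, Z3→Red 6·23=138, Z4→Red 3·17=51. Service 323; fixed 71; total 394.
No other subset beats 339.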